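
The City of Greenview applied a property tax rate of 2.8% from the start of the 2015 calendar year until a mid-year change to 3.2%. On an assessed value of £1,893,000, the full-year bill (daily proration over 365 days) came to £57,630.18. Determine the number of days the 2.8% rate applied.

142 days

Let d = days at the first rate; then 365 − d days at the second rate.
£1,893,000 × [2.8%·d + 3.2%·(365−d)] / 365 = £57,630.18
Solving gives d = 142, so the new rate took effect on 23 May 2015.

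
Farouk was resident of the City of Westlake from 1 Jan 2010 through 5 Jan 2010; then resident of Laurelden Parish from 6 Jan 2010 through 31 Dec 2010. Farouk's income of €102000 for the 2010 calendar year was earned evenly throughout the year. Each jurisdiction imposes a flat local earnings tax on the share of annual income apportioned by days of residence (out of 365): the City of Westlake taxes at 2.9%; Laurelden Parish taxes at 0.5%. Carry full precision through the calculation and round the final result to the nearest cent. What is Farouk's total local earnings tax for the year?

€543.53

The City of Westlake, 1 Jan – 5 Jan 2010: 5 days → €102000 × 2.9% × 5/365 = €40.5205
Laurelden Parish, 6 Jan – 31 Dec 2010: 360 days → €102000 × 0.5% × 360/365 = €503.0137
Total = €543.5342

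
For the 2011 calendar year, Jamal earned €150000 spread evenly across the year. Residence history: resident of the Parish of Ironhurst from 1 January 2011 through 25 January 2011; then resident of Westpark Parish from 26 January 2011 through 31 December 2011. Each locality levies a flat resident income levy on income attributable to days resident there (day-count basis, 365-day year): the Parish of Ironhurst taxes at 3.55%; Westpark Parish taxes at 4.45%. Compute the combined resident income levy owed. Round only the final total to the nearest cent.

The Parish of Ironhurst, 1 January – 25 January 2011: 25 days → €150000 × 3.55% × 25/365 = €364.7260
Westpark Parish, 26 January – 31 December 2011: 340 days → €150000 × 4.45% × 340/365 = €6217.8082
Total = €6582.5342

€6582.53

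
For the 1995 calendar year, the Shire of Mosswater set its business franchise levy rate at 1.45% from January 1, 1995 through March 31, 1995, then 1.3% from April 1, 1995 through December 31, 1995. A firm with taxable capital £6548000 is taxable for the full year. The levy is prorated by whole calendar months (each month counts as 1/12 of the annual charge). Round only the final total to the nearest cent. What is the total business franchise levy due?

£87579.50

January 1 – March 31, 1995: 3 months at 1.45% → £6548000 × 1.45% × 3/12 = £23736.5000
April 1 – December 31, 1995: 9 months at 1.3% → £6548000 × 1.3% × 9/12 = £63843.0000
Total = £87579.5000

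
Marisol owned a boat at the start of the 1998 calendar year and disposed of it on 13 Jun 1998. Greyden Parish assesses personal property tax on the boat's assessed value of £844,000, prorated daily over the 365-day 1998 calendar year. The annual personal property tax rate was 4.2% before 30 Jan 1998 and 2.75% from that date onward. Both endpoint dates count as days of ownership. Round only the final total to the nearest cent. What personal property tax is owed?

1 Jan – 29 Jan 1998: 29 days at 4.2% → £844,000 × 4.2% × 29/365 = £2,816.4164
30 Jan – 13 Jun 1998: 135 days at 2.75% → £844,000 × 2.75% × 135/365 = £8,584.5205
Total = £11,400.9370

£11,400.94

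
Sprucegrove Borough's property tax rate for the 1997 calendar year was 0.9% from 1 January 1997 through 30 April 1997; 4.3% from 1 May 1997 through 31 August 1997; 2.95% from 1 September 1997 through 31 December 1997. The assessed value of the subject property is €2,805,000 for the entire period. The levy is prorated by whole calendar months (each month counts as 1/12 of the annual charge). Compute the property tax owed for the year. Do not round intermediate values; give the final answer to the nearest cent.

1 January – 30 April 1997: 4 months at 0.9% → €2,805,000 × 0.9% × 4/12 = €8,415.0000
1 May – 31 August 1997: 4 months at 4.3% → €2,805,000 × 4.3% × 4/12 = €40,205.0000
1 September – 31 December 1997: 4 months at 2.95% → €2,805,000 × 2.95% × 4/12 = €27,582.5000
Total = €76,202.5000

€76,202.50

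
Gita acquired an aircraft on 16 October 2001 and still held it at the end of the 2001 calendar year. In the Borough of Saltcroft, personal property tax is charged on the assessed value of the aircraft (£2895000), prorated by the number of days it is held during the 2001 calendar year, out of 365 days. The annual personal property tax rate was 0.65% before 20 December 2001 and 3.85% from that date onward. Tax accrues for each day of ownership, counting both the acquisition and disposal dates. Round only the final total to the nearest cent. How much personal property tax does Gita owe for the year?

16 October – 19 December 2001: 65 days at 0.65% → £2895000 × 0.65% × 65/365 = £3351.0616
20 December – 31 December 2001: 12 days at 3.85% → £2895000 × 3.85% × 12/365 = £3664.3562
Total = £7015.4178

£7015.42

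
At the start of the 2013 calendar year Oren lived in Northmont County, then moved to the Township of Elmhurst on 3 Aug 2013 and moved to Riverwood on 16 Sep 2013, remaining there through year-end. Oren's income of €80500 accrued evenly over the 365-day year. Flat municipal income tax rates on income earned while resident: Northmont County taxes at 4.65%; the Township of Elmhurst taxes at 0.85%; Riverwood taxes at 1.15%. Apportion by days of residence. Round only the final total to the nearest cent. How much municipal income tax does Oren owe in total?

€2548.54

Northmont County, 1 Jan – 2 Aug 2013: 214 days → €80500 × 4.65% × 214/365 = €2194.6726
The Township of Elmhurst, 3 Aug – 15 Sep 2013: 44 days → €80500 × 0.85% × 44/365 = €82.4849
Riverwood, 16 Sep – 31 Dec 2013: 107 days → €80500 × 1.15% × 107/365 = €271.3842
Total = €2548.5418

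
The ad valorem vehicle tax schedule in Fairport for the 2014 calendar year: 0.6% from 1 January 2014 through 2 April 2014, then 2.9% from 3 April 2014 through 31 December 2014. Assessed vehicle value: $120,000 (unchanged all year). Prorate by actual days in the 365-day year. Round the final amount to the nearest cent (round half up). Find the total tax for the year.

$2,784.33

1 January – 2 April 2014: 92 days at 0.6% → $120,000 × 0.6% × 92/365 = $181.4795
3 April – 31 December 2014: 273 days at 2.9% → $120,000 × 2.9% × 273/365 = $2,602.8493
Total = $2,784.3288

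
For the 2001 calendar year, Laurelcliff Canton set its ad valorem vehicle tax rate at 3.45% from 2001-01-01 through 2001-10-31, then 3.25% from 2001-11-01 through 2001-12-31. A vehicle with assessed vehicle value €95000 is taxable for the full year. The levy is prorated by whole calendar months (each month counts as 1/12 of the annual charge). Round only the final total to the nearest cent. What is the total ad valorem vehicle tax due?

2001-01-01 to 2001-10-31: 10 months at 3.45% → €95000 × 3.45% × 10/12 = €2731.2500
2001-11-01 to 2001-12-31: 2 months at 3.25% → €95000 × 3.25% × 2/12 = €514.5833
Total = €3245.8333

€3245.83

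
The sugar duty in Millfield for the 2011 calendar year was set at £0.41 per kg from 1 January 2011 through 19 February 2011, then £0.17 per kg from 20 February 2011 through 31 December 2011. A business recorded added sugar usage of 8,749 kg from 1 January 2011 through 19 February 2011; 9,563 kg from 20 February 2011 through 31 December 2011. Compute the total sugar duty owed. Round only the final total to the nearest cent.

£5212.80

1 January – 19 February 2011: 8,749 kg at £0.41/kg → £3587.09
20 February – 31 December 2011: 9,563 kg at £0.17/kg → £1625.71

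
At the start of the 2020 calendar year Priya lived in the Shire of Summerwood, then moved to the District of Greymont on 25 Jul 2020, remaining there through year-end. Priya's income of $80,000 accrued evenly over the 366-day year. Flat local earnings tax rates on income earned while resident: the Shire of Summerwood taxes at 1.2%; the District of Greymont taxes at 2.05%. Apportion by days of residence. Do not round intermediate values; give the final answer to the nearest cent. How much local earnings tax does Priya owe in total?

The Shire of Summerwood, 1 Jan – 24 Jul 2020: 206 days → $80,000 × 1.2% × 206/366 = $540.3279
The District of Greymont, 25 Jul – 31 Dec 2020: 160 days → $80,000 × 2.05% × 160/366 = $716.9399
Total = $1,257.2678

$1,257.27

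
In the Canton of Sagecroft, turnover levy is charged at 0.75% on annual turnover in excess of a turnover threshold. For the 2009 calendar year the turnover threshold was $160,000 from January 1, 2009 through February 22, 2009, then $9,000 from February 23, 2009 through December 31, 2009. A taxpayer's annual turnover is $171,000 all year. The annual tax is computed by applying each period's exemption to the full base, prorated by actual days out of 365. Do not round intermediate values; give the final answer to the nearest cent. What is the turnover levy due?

$1,050.55

January 1 – February 22, 2009: 53 days, exemption $160,000 → ($171,000 − $160,000) × 0.75% × 53/365 = $11.9795
February 23 – December 31, 2009: 312 days, exemption $9,000 → ($171,000 − $9,000) × 0.75% × 312/365 = $1,038.5753
Total = $1,050.5548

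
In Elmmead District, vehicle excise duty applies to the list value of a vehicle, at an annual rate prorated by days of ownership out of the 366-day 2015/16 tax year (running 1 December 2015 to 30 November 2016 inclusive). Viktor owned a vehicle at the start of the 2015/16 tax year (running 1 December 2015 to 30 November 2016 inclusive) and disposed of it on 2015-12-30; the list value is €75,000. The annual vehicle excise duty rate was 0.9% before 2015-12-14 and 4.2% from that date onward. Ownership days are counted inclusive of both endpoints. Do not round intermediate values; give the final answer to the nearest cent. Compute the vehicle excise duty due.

€170.29

2015-12-01 to 2015-12-13: 13 days at 0.9% → €75,000 × 0.9% × 13/366 = €23.9754
2015-12-14 to 2015-12-30: 17 days at 4.2% → €75,000 × 4.2% × 17/366 = €146.3115
Total = €170.2869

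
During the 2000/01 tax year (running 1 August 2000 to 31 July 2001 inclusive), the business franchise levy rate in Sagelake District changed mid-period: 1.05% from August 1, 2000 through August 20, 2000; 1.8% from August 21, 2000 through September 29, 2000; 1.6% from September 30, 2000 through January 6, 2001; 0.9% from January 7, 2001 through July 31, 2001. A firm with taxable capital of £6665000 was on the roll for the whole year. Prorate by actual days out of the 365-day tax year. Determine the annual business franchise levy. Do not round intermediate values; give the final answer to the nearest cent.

£79760.88

August 1 – August 20, 2000: 20 days at 1.05% → £6665000 × 1.05% × 20/365 = £3834.6575
August 21 – September 29, 2000: 40 days at 1.8% → £6665000 × 1.8% × 40/365 = £13147.3973
September 30, 2000 – January 6, 2001: 99 days at 1.6% → £6665000 × 1.6% × 99/365 = £28924.2740
January 7 – July 31, 2001: 206 days at 0.9% → £6665000 × 0.9% × 206/365 = £33854.5479
Total = £79760.8767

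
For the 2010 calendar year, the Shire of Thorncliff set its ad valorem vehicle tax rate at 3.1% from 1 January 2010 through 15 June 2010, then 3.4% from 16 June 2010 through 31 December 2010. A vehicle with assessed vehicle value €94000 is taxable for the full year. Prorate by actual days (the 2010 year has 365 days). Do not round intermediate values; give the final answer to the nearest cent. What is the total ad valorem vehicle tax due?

€3067.75

1 January – 15 June 2010: 166 days at 3.1% → €94000 × 3.1% × 166/365 = €1325.2712
16 June – 31 December 2010: 199 days at 3.4% → €94000 × 3.4% × 199/365 = €1742.4767
Total = €3067.7479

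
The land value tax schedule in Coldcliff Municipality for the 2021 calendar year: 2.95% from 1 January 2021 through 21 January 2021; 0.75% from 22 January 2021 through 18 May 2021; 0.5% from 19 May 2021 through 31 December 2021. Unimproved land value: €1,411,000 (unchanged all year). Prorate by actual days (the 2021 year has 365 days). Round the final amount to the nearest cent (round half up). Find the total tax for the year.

1 January – 21 January 2021: 21 days at 2.95% → €1,411,000 × 2.95% × 21/365 = €2,394.8342
22 January – 18 May 2021: 117 days at 0.75% → €1,411,000 × 0.75% × 117/365 = €3,392.1986
19 May – 31 December 2021: 227 days at 0.5% → €1,411,000 × 0.5% × 227/365 = €4,387.6301
Total = €10,174.6630

€10,174.66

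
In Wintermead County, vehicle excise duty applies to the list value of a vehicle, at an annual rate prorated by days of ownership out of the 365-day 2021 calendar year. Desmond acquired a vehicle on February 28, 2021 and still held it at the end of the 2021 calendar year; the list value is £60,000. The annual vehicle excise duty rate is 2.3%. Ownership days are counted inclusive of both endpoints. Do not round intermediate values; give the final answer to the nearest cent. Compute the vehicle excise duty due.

£1,160.71

Days held (February 28 – December 31, 2021): 307 out of 365
Tax = £60,000 × 2.3% × 307/365 = £1,160.7123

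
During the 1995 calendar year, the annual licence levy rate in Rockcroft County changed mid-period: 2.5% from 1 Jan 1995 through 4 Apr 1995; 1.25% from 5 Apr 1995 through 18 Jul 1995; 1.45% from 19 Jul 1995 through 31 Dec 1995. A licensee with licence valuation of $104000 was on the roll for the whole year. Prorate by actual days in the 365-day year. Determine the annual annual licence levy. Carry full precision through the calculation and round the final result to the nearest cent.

1 Jan – 4 Apr 1995: 94 days at 2.5% → $104000 × 2.5% × 94/365 = $669.5890
5 Apr – 18 Jul 1995: 105 days at 1.25% → $104000 × 1.25% × 105/365 = $373.9726
19 Jul – 31 Dec 1995: 166 days at 1.45% → $104000 × 1.45% × 166/365 = $685.8301
Total = $1729.3918

$1729.39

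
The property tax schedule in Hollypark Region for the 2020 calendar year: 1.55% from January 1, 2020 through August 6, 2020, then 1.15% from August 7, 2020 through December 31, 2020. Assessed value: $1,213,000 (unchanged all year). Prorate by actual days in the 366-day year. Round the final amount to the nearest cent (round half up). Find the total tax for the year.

January 1 – August 6, 2020: 219 days at 1.55% → $1,213,000 × 1.55% × 219/366 = $11,250.0779
August 7 – December 31, 2020: 147 days at 1.15% → $1,213,000 × 1.15% × 147/366 = $5,602.6680
Total = $16,852.7459

$16,852.75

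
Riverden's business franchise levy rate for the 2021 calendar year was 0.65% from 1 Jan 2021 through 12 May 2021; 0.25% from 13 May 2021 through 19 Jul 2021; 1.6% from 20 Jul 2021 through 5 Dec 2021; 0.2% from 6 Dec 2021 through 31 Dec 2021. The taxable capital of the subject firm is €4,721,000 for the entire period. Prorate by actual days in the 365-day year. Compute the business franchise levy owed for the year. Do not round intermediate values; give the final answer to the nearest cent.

1 Jan – 12 May 2021: 132 days at 0.65% → €4,721,000 × 0.65% × 132/365 = €11,097.5836
13 May – 19 Jul 2021: 68 days at 0.25% → €4,721,000 × 0.25% × 68/365 = €2,198.8219
20 Jul – 5 Dec 2021: 139 days at 1.6% → €4,721,000 × 1.6% × 139/365 = €28,765.7644
6 Dec – 31 Dec 2021: 26 days at 0.2% → €4,721,000 × 0.2% × 26/365 = €672.5808
Total = €42,734.7507

€42,734.75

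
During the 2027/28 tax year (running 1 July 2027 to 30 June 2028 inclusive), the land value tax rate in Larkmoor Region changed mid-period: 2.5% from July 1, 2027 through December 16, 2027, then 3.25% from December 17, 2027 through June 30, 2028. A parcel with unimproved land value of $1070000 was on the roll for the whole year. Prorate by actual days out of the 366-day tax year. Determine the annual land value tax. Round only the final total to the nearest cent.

July 1 – December 16, 2027: 169 days at 2.5% → $1070000 × 2.5% × 169/366 = $12351.7760
December 17, 2027 – June 30, 2028: 197 days at 3.25% → $1070000 × 3.25% × 197/366 = $18717.6913
Total = $31069.4672

$31069.47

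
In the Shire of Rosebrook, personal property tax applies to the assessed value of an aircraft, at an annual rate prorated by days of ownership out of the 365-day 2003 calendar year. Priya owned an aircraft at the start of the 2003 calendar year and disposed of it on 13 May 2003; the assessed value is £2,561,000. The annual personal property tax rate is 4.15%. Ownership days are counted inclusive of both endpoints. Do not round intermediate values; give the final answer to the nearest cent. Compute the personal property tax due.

£38,727.23

Days held (1 Jan – 13 May 2003): 133 out of 365
Tax = £2,561,000 × 4.15% × 133/365 = £38,727.2315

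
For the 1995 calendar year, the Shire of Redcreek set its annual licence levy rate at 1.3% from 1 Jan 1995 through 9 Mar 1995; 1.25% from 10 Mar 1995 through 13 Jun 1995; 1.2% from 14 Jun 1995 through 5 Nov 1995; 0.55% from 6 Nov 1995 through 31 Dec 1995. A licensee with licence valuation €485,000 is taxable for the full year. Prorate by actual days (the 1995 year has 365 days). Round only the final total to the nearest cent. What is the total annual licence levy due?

€5,490.47

1 Jan – 9 Mar 1995: 68 days at 1.3% → €485,000 × 1.3% × 68/365 = €1,174.6301
10 Mar – 13 Jun 1995: 96 days at 1.25% → €485,000 × 1.25% × 96/365 = €1,594.5205
14 Jun – 5 Nov 1995: 145 days at 1.2% → €485,000 × 1.2% × 145/365 = €2,312.0548
6 Nov – 31 Dec 1995: 56 days at 0.55% → €485,000 × 0.55% × 56/365 = €409.2603
Total = €5,490.4658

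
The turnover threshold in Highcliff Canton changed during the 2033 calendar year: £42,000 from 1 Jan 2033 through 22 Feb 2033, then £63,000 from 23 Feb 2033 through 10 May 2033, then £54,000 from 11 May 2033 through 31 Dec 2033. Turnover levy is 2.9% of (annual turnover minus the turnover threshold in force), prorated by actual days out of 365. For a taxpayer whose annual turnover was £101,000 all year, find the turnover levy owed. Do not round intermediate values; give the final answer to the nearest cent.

1 Jan – 22 Feb 2033: 53 days, exemption £42,000 → (£101,000 − £42,000) × 2.9% × 53/365 = £248.4466
23 Feb – 10 May 2033: 77 days, exemption £63,000 → (£101,000 − £63,000) × 2.9% × 77/365 = £232.4767
11 May – 31 Dec 2033: 235 days, exemption £54,000 → (£101,000 − £54,000) × 2.9% × 235/365 = £877.5479
Total = £1,358.4712

£1,358.47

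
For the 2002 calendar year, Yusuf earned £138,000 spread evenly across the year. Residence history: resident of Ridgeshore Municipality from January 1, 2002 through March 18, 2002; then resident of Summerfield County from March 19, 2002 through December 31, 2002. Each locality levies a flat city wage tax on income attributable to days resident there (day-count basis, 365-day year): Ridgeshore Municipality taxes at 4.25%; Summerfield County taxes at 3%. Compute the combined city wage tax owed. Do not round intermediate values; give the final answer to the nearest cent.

Ridgeshore Municipality, January 1 – March 18, 2002: 77 days → £138,000 × 4.25% × 77/365 = £1,237.2740
Summerfield County, March 19 – December 31, 2002: 288 days → £138,000 × 3% × 288/365 = £3,266.6301
Total = £4,503.9041

£4,503.90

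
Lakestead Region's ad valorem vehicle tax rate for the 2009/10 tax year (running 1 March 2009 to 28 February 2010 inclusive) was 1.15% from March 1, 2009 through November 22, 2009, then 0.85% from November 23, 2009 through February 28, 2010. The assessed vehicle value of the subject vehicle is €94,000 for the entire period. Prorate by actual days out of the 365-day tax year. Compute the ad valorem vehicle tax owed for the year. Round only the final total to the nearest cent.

€1,005.28

March 1 – November 22, 2009: 267 days at 1.15% → €94,000 × 1.15% × 267/365 = €790.7589
November 23, 2009 – February 28, 2010: 98 days at 0.85% → €94,000 × 0.85% × 98/365 = €214.5260
Total = €1,005.2849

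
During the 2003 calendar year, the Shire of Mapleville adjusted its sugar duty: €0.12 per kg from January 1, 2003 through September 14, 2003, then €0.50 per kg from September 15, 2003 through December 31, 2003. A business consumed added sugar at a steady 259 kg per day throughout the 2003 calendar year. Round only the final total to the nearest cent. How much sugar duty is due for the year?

January 1 – September 14, 2003: 257 days × 259 kg/day = 66,563 kg at €0.12/kg → €7,987.56
September 15 – December 31, 2003: 108 days × 259 kg/day = 27,972 kg at €0.50/kg → €13,986.00

€21,973.56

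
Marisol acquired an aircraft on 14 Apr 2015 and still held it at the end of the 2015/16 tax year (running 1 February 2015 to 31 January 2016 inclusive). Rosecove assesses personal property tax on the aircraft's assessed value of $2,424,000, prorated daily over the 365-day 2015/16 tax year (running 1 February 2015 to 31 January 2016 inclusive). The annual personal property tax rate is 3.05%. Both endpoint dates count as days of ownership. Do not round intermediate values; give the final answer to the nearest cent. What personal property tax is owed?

Days held (14 Apr 2015 – 31 Jan 2016): 293 out of 365
Tax = $2,424,000 × 3.05% × 293/365 = $59,348.1534

$59,348.15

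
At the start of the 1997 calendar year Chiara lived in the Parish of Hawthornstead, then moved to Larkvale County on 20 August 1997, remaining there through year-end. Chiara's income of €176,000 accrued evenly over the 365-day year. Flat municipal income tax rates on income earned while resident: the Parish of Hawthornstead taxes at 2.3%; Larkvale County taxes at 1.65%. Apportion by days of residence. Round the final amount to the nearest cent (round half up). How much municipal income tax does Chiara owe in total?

The Parish of Hawthornstead, 1 January – 19 August 1997: 231 days → €176,000 × 2.3% × 231/365 = €2,561.8849
Larkvale County, 20 August – 31 December 1997: 134 days → €176,000 × 1.65% × 134/365 = €1,066.1260
Total = €3,628.0110

€3,628.01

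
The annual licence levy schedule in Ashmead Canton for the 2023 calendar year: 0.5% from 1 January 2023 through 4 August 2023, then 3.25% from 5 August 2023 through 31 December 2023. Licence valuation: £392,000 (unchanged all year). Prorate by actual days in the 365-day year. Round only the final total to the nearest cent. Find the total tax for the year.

1 January – 4 August 2023: 216 days at 0.5% → £392,000 × 0.5% × 216/365 = £1,159.8904
5 August – 31 December 2023: 149 days at 3.25% → £392,000 × 3.25% × 149/365 = £5,200.7123
Total = £6,360.6027

£6,360.60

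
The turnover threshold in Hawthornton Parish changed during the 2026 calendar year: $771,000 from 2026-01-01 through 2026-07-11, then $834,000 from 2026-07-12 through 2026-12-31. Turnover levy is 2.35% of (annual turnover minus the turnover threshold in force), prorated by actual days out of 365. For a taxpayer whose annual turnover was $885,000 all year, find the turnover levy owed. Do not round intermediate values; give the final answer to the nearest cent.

2026-01-01 to 2026-07-11: 192 days, exemption $771,000 → ($885,000 − $771,000) × 2.35% × 192/365 = $1,409.2274
2026-07-12 to 2026-12-31: 173 days, exemption $834,000 → ($885,000 − $834,000) × 2.35% × 173/365 = $568.0562
Total = $1,977.2836

$1,977.28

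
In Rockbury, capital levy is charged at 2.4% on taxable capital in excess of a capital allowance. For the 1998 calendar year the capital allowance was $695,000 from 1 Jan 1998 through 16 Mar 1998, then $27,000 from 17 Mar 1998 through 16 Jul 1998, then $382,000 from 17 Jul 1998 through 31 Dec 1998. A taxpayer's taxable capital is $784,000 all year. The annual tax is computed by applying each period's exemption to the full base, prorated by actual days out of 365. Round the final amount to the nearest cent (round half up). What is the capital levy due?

1 Jan – 16 Mar 1998: 75 days, exemption $695,000 → ($784,000 − $695,000) × 2.4% × 75/365 = $438.9041
17 Mar – 16 Jul 1998: 122 days, exemption $27,000 → ($784,000 − $27,000) × 2.4% × 122/365 = $6,072.5918
17 Jul – 31 Dec 1998: 168 days, exemption $382,000 → ($784,000 − $382,000) × 2.4% × 168/365 = $4,440.7233
Total = $10,952.2192

$10,952.22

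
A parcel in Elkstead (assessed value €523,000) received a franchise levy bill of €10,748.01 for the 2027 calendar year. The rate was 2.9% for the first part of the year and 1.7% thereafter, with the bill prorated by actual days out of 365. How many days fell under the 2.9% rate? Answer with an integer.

108 days

Let d = days at the first rate; then 365 − d days at the second rate.
€523,000 × [2.9%·d + 1.7%·(365−d)] / 365 = €10,748.01
Solving gives d = 108, so the new rate took effect on 19 April 2027.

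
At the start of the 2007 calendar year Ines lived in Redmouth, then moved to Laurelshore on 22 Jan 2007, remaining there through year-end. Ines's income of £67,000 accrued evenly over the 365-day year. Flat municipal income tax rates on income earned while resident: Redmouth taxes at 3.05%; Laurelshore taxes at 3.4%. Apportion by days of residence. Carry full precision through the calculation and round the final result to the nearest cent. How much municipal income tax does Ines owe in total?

Redmouth, 1 Jan – 21 Jan 2007: 21 days → £67,000 × 3.05% × 21/365 = £117.5712
Laurelshore, 22 Jan – 31 Dec 2007: 344 days → £67,000 × 3.4% × 344/365 = £2,146.9370
Total = £2,264.5082

£2,264.51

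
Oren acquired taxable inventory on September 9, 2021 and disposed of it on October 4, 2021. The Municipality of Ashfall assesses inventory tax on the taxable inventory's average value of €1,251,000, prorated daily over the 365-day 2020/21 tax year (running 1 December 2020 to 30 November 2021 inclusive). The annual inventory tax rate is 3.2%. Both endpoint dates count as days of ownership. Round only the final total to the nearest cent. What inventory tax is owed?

Days held (September 9 – October 4, 2021): 26 out of 365
Tax = €1,251,000 × 3.2% × 26/365 = €2,851.5945

€2,851.59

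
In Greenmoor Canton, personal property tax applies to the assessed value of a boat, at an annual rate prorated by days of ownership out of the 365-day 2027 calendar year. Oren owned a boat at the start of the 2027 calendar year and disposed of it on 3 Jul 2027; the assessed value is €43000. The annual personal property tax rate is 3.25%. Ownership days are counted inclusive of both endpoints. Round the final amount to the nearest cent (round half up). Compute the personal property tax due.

Days held (1 Jan – 3 Jul 2027): 184 out of 365
Tax = €43000 × 3.25% × 184/365 = €704.4932

€704.49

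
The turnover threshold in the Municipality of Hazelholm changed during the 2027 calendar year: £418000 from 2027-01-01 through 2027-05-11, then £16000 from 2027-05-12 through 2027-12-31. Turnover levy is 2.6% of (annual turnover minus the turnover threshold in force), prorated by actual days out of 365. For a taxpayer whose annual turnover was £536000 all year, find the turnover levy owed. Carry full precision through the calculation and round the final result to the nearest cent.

2027-01-01 to 2027-05-11: 131 days, exemption £418000 → (£536000 − £418000) × 2.6% × 131/365 = £1101.1178
2027-05-12 to 2027-12-31: 234 days, exemption £16000 → (£536000 − £16000) × 2.6% × 234/365 = £8667.6164
Total = £9768.7342

£9768.73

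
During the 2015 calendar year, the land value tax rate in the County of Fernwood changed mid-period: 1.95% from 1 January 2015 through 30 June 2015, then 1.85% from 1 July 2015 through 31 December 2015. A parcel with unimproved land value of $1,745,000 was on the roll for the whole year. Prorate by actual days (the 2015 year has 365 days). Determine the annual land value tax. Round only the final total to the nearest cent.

$33,147.83

1 January – 30 June 2015: 181 days at 1.95% → $1,745,000 × 1.95% × 181/365 = $16,873.9110
1 July – 31 December 2015: 184 days at 1.85% → $1,745,000 × 1.85% × 184/365 = $16,273.9178
Total = $33,147.8288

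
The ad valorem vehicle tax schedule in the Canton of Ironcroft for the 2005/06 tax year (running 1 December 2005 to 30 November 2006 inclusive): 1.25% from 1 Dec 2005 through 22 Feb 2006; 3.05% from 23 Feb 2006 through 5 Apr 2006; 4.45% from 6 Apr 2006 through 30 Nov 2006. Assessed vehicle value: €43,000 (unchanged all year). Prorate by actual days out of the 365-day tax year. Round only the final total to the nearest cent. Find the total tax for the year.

1 Dec 2005 – 22 Feb 2006: 84 days at 1.25% → €43,000 × 1.25% × 84/365 = €123.6986
23 Feb – 5 Apr 2006: 42 days at 3.05% → €43,000 × 3.05% × 42/365 = €150.9123
6 Apr – 30 Nov 2006: 239 days at 4.45% → €43,000 × 4.45% × 239/365 = €1,252.9493
Total = €1,527.5603

€1,527.56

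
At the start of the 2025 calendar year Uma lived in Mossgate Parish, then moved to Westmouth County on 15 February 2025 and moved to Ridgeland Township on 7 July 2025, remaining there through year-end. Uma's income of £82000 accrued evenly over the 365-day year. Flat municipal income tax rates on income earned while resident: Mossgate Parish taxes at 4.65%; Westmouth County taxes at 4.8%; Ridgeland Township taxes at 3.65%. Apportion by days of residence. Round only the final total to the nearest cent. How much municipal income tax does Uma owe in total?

£3460.96

Mossgate Parish, 1 January – 14 February 2025: 45 days → £82000 × 4.65% × 45/365 = £470.0959
Westmouth County, 15 February – 6 July 2025: 142 days → £82000 × 4.8% × 142/365 = £1531.2658
Ridgeland Township, 7 July – 31 December 2025: 178 days → £82000 × 3.65% × 178/365 = £1459.6000
Total = £3460.9616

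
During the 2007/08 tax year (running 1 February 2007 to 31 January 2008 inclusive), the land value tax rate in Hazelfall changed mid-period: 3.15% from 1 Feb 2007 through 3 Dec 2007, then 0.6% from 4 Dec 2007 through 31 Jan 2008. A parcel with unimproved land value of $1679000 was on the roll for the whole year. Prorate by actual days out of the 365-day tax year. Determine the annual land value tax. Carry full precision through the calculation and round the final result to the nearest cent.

$45967.80

1 Feb – 3 Dec 2007: 306 days at 3.15% → $1679000 × 3.15% × 306/365 = $44339.4000
4 Dec 2007 – 31 Jan 2008: 59 days at 0.6% → $1679000 × 0.6% × 59/365 = $1628.4000
Total = $45967.8000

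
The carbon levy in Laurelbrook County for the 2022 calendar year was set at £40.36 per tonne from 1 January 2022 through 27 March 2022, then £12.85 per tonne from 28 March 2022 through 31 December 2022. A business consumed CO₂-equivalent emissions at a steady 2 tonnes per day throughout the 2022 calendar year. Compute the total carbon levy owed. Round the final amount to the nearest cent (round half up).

£14112.22

1 January – 27 March 2022: 86 days × 2 tonnes/day = 172 tonnes at £40.36/tonne → £6941.92
28 March – 31 December 2022: 279 days × 2 tonnes/day = 558 tonnes at £12.85/tonne → £7170.30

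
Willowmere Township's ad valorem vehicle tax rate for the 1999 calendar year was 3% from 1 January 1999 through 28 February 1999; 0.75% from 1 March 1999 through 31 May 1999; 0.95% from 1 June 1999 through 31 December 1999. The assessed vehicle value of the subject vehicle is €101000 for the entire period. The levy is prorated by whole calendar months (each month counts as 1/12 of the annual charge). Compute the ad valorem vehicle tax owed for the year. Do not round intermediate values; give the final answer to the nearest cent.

€1254.08

1 January – 28 February 1999: 2 months at 3% → €101000 × 3% × 2/12 = €505.0000
1 March – 31 May 1999: 3 months at 0.75% → €101000 × 0.75% × 3/12 = €189.3750
1 June – 31 December 1999: 7 months at 0.95% → €101000 × 0.95% × 7/12 = €559.7083
Total = €1254.0833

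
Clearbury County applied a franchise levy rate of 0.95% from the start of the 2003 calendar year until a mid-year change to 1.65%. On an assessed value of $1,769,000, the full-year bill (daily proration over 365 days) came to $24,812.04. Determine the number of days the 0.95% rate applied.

129 days

Let d = days at the first rate; then 365 − d days at the second rate.
$1,769,000 × [0.95%·d + 1.65%·(365−d)] / 365 = $24,812.04
Solving gives d = 129, so the new rate took effect on 10 May 2003.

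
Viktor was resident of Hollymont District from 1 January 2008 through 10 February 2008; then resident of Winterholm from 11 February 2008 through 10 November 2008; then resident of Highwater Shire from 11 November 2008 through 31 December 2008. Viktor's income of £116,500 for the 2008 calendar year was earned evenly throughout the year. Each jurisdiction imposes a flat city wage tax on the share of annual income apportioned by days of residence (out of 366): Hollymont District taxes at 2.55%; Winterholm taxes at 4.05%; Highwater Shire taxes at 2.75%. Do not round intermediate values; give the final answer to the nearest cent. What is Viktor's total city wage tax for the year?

£4,311.45

Hollymont District, 1 January – 10 February 2008: 41 days → £116,500 × 2.55% × 41/366 = £332.7889
Winterholm, 11 February – 10 November 2008: 274 days → £116,500 × 4.05% × 274/366 = £3,532.2418
Highwater Shire, 11 November – 31 December 2008: 51 days → £116,500 × 2.75% × 51/366 = £446.4242
Total = £4,311.4549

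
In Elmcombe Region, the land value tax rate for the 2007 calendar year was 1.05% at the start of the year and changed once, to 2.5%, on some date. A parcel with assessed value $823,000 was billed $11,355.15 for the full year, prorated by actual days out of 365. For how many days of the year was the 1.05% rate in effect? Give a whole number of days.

282 days

Let d = days at the first rate; then 365 − d days at the second rate.
$823,000 × [1.05%·d + 2.5%·(365−d)] / 365 = $11,355.15
Solving gives d = 282, so the new rate took effect on 10 October 2007.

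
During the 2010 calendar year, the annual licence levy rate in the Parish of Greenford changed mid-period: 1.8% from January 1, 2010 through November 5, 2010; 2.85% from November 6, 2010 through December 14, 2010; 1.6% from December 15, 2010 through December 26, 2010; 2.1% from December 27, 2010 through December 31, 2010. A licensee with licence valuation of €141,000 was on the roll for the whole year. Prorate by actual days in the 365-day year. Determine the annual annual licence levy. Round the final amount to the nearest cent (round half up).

€2,692.71

January 1 – November 5, 2010: 309 days at 1.8% → €141,000 × 1.8% × 309/365 = €2,148.6082
November 6 – December 14, 2010: 39 days at 2.85% → €141,000 × 2.85% × 39/365 = €429.3740
December 15 – December 26, 2010: 12 days at 1.6% → €141,000 × 1.6% × 12/365 = €74.1699
December 27 – December 31, 2010: 5 days at 2.1% → €141,000 × 2.1% × 5/365 = €40.5616
Total = €2,692.7137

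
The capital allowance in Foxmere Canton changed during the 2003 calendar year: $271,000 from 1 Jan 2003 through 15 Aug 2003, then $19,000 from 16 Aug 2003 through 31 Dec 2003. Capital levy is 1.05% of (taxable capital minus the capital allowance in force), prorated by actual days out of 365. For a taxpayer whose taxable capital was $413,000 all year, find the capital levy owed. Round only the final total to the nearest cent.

$2,491.41

1 Jan – 15 Aug 2003: 227 days, exemption $271,000 → ($413,000 − $271,000) × 1.05% × 227/365 = $927.2795
16 Aug – 31 Dec 2003: 138 days, exemption $19,000 → ($413,000 − $19,000) × 1.05% × 138/365 = $1,564.1260
Total = $2,491.4055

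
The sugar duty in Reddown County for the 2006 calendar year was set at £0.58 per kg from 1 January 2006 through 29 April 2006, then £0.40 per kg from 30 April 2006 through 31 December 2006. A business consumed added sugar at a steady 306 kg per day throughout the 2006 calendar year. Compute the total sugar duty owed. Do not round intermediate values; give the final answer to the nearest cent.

£51,230.52

1 January – 29 April 2006: 119 days × 306 kg/day = 36,414 kg at £0.58/kg → £21,120.12
30 April – 31 December 2006: 246 days × 306 kg/day = 75,276 kg at £0.40/kg → £30,110.40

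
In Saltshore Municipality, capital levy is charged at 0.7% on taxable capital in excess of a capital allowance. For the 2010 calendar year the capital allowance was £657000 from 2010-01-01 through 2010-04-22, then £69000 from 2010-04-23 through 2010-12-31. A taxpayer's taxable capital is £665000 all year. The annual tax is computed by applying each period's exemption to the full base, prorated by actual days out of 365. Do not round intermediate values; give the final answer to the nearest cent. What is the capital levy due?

2010-01-01 to 2010-04-22: 112 days, exemption £657000 → (£665000 − £657000) × 0.7% × 112/365 = £17.1836
2010-04-23 to 2010-12-31: 253 days, exemption £69000 → (£665000 − £69000) × 0.7% × 253/365 = £2891.8247
Total = £2909.0082

£2909.01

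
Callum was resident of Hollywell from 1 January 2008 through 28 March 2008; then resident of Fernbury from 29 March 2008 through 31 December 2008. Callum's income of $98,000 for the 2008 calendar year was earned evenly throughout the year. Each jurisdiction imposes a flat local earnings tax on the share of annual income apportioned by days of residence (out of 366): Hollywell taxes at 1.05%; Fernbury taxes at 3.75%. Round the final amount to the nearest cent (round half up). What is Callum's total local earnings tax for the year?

$3,038.80

Hollywell, 1 January – 28 March 2008: 88 days → $98,000 × 1.05% × 88/366 = $247.4098
Fernbury, 29 March – 31 December 2008: 278 days → $98,000 × 3.75% × 278/366 = $2,791.3934
Total = $3,038.8033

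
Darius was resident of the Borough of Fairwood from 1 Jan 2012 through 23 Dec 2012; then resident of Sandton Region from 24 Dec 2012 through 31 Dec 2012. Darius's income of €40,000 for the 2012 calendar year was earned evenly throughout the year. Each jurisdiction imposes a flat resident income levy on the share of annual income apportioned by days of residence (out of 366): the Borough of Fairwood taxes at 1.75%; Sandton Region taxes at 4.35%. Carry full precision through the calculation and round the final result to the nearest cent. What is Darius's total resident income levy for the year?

€722.73

The Borough of Fairwood, 1 Jan – 23 Dec 2012: 358 days → €40,000 × 1.75% × 358/366 = €684.6995
Sandton Region, 24 Dec – 31 Dec 2012: 8 days → €40,000 × 4.35% × 8/366 = €38.0328
Total = €722.7322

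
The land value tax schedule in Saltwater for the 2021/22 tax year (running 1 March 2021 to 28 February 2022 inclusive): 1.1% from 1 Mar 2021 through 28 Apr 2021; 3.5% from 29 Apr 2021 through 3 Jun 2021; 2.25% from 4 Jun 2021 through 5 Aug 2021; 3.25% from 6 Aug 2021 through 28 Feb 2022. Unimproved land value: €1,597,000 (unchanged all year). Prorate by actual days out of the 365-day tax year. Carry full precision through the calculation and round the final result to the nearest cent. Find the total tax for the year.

€43,989.69

1 Mar – 28 Apr 2021: 59 days at 1.1% → €1,597,000 × 1.1% × 59/365 = €2,839.5973
29 Apr – 3 Jun 2021: 36 days at 3.5% → €1,597,000 × 3.5% × 36/365 = €5,512.9315
4 Jun – 5 Aug 2021: 63 days at 2.25% → €1,597,000 × 2.25% × 63/365 = €6,202.0479
6 Aug 2021 – 28 Feb 2022: 207 days at 3.25% → €1,597,000 × 3.25% × 207/365 = €29,435.1164
Total = €43,989.6932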